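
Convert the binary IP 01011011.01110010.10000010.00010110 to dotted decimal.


01011011 = 91
01110010 = 114
10000010 = 130
00010110 = 22
IP: 91.114.130.22


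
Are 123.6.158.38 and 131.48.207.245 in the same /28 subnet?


Mask: 255.255.255.240
123.6.158.38 AND mask = 123.6.158.32
131.48.207.245 AND mask = 131.48.207.240
No, different subnets (123.6.158.32 vs 131.48.207.240)


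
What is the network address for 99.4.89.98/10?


IP:   01100011.00000100.01011001.01100010
Mask: 11111111.11000000.00000000.00000000
AND operation:
Net:  01100011.00000000.00000000.00000000
Network: 99.0.0.0/10


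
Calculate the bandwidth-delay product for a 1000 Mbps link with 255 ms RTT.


BDP = bandwidth * RTT
= 1000 Mbps * 255 ms
= 1000 * 1e6 * 255 / 1000 bits
= 255000000 bits
= 31875000 bytes
= 31127.9297 KB
BDP = 255000000 bits (31875000 bytes)


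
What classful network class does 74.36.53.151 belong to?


First octet: 74
Binary: 01001010
0xxxxxxx -> Class A (1-126)
Class A, default mask 255.0.0.0 (/8)


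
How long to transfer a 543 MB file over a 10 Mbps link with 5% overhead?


Effective throughput = 10 * (1 - 5/100) = 9.5 Mbps
File size in Mb = 543 * 8 = 4344 Mb
Time = 4344 / 9.5
Time = 457.2632 seconds


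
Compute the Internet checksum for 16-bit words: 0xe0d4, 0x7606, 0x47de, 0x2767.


Sum all words (with carry folding):
+ 0xe0d4 = 0xe0d4
+ 0x7606 = 0x56db
+ 0x47de = 0x9eb9
+ 0x2767 = 0xc620
One's complement: ~0xc620
Checksum = 0x39df


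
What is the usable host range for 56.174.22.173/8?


Network: 56.0.0.0
Broadcast: 56.255.255.255
First usable = network + 1
Last usable = broadcast - 1
Range: 56.0.0.1 to 56.255.255.254


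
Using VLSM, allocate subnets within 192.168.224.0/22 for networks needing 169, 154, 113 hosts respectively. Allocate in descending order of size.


169 hosts -> /24 (254 usable): 192.168.224.0/24
154 hosts -> /24 (254 usable): 192.168.225.0/24
113 hosts -> /25 (126 usable): 192.168.226.0/25
Allocation: 192.168.224.0/24 (169 hosts, 254 usable); 192.168.225.0/24 (154 hosts, 254 usable); 192.168.226.0/25 (113 hosts, 126 usable)


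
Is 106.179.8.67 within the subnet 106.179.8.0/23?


Subnet network: 106.179.8.0
Test IP AND mask: 106.179.8.0
Yes, 106.179.8.67 is in 106.179.8.0/23


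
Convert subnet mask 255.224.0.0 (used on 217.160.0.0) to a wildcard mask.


Subnet mask: 255.224.0.0
Wildcard = 255.255.255.255 - subnet mask
255 - 255 = 0
255 - 224 = 31
255 - 0 = 255
255 - 0 = 255
Wildcard: 0.31.255.255


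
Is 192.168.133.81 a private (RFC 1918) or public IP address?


RFC 1918 private ranges:
  10.0.0.0/8 (10.0.0.0 - 10.255.255.255)
  172.16.0.0/12 (172.16.0.0 - 172.31.255.255)
  192.168.0.0/16 (192.168.0.0 - 192.168.255.255)
Private (in 192.168.0.0/16)


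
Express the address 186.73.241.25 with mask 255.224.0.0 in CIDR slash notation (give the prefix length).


Binary: 11111111.11100000.00000000.00000000
Count leading 1s
Prefix: /11


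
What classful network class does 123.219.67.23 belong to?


First octet: 123
Binary: 01111011
0xxxxxxx -> Class A (1-126)
Class A, default mask 255.0.0.0 (/8)


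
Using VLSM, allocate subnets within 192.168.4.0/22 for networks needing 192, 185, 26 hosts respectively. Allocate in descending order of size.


192 hosts -> /24 (254 usable): 192.168.4.0/24
185 hosts -> /24 (254 usable): 192.168.5.0/24
26 hosts -> /27 (30 usable): 192.168.6.0/27
Allocation: 192.168.4.0/24 (192 hosts, 254 usable); 192.168.5.0/24 (185 hosts, 254 usable); 192.168.6.0/27 (26 hosts, 30 usable)


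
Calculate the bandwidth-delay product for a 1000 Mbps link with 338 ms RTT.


BDP = bandwidth * RTT
= 1000 Mbps * 338 ms
= 1000 * 1e6 * 338 / 1000 bits
= 338000000 bits
= 42250000 bytes
= 41259.7656 KB
BDP = 338000000 bits (42250000 bytes)


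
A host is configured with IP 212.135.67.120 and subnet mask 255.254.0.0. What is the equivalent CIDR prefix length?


Binary: 11111111.11111110.00000000.00000000
Count leading 1s
Prefix: /15


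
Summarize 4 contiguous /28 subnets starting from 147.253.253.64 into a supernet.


Original prefix: /28
Number of subnets: 4 = 2^2
New prefix = 28 - 2 = 26
Supernet: 147.253.253.64/26


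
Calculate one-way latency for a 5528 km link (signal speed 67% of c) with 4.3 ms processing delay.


Speed = 0.67 * 3e5 km/s = 201000 km/s
Propagation delay = 5528 / 201000 = 0.0275 s = 27.5025 ms
Processing delay = 4.3 ms
Total one-way latency = 31.8025 ms


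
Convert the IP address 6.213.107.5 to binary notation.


6 = 00000110
213 = 11010101
107 = 01101011
5 = 00000101
Binary: 00000110.11010101.01101011.00000101


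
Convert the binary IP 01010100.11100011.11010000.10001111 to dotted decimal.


01010100 = 84
11100011 = 227
11010000 = 208
10001111 = 143
IP: 84.227.208.143


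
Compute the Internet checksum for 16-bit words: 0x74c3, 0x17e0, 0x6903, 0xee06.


Sum all words (with carry folding):
+ 0x74c3 = 0x74c3
+ 0x17e0 = 0x8ca3
+ 0x6903 = 0xf5a6
+ 0xee06 = 0xe3ad
One's complement: ~0xe3ad
Checksum = 0x1c52


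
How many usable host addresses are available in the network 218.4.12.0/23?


Host bits = 32 - 23 = 9
Total addresses = 2^9 = 512
Usable = total - 2 (network and broadcast)
Usable hosts: 510


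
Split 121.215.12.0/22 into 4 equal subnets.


New prefix = 22 + 2 = 24
Each subnet has 256 addresses
  121.215.12.0/24
  121.215.13.0/24
  121.215.14.0/24
  121.215.15.0/24
Subnets: 121.215.12.0/24, 121.215.13.0/24, 121.215.14.0/24, 121.215.15.0/24


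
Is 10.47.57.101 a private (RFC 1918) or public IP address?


RFC 1918 private ranges:
  10.0.0.0/8 (10.0.0.0 - 10.255.255.255)
  172.16.0.0/12 (172.16.0.0 - 172.31.255.255)
  192.168.0.0/16 (192.168.0.0 - 192.168.255.255)
Private (in 10.0.0.0/8)


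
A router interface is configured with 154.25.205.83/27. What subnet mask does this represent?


/27 means 27 network bits, 5 host bits
Binary: 11111111111111111111111111100000
Mask: 255.255.255.224


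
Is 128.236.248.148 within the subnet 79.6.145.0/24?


Subnet network: 79.6.145.0
Test IP AND mask: 128.236.248.0
No, 128.236.248.148 is not in 79.6.145.0/24


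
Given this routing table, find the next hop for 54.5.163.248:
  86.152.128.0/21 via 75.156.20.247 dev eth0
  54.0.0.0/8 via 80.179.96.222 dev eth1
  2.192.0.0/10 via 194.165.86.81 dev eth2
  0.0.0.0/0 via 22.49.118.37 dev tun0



Longest prefix match for 54.5.163.248:
  /21 86.152.128.0: no
  /8 54.0.0.0: MATCH
  /10 2.192.0.0: no
  /0 0.0.0.0: MATCH
Selected: next-hop 80.179.96.222 via eth1 (matched /8)


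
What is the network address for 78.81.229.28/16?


IP:   01001110.01010001.11100101.00011100
Mask: 11111111.11111111.00000000.00000000
AND operation:
Net:  01001110.01010001.00000000.00000000
Network: 78.81.0.0/16


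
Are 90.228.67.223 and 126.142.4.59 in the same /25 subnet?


Mask: 255.255.255.128
90.228.67.223 AND mask = 90.228.67.128
126.142.4.59 AND mask = 126.142.4.0
No, different subnets (90.228.67.128 vs 126.142.4.0)


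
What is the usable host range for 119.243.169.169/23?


Network: 119.243.168.0
Broadcast: 119.243.169.255
First usable = network + 1
Last usable = broadcast - 1
Range: 119.243.168.1 to 119.243.169.254


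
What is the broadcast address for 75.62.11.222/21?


Network: 75.62.8.0/21
Host bits = 11
Set all host bits to 1:
Broadcast: 75.62.15.255


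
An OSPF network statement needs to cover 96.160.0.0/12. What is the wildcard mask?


Subnet mask: 255.240.0.0
Wildcard = 255.255.255.255 - subnet mask
255 - 255 = 0
255 - 240 = 15
255 - 0 = 255
255 - 0 = 255
Wildcard: 0.15.255.255


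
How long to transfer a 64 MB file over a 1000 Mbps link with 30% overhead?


Effective throughput = 1000 * (1 - 30/100) = 700 Mbps
File size in Mb = 64 * 8 = 512 Mb
Time = 512 / 700
Time = 0.7314 seconds


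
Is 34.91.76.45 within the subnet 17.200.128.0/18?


Subnet network: 17.200.128.0
Test IP AND mask: 34.91.64.0
No, 34.91.76.45 is not in 17.200.128.0/18


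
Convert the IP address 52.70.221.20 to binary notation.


52 = 00110100
70 = 01000110
221 = 11011101
20 = 00010100
Binary: 00110100.01000110.11011101.00010100


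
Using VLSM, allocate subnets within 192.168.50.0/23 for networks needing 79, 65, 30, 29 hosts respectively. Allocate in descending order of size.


79 hosts -> /25 (126 usable): 192.168.50.0/25
65 hosts -> /25 (126 usable): 192.168.50.128/25
30 hosts -> /27 (30 usable): 192.168.51.0/27
29 hosts -> /27 (30 usable): 192.168.51.32/27
Allocation: 192.168.50.0/25 (79 hosts, 126 usable); 192.168.50.128/25 (65 hosts, 126 usable); 192.168.51.0/27 (30 hosts, 30 usable); 192.168.51.32/27 (29 hosts, 30 usable)


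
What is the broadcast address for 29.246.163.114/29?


Network: 29.246.163.112/29
Host bits = 3
Set all host bits to 1:
Broadcast: 29.246.163.119


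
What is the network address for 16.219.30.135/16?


IP:   00010000.11011011.00011110.10000111
Mask: 11111111.11111111.00000000.00000000
AND operation:
Net:  00010000.11011011.00000000.00000000
Network: 16.219.0.0/16


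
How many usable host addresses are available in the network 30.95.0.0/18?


Host bits = 32 - 18 = 14
Total addresses = 2^14 = 16384
Usable = total - 2 (network and broadcast)
Usable hosts: 16382


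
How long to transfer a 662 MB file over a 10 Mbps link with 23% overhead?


Effective throughput = 10 * (1 - 23/100) = 7.7 Mbps
File size in Mb = 662 * 8 = 5296 Mb
Time = 5296 / 7.7
Time = 687.7922 seconds


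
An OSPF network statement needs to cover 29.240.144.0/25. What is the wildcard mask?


Subnet mask: 255.255.255.128
Wildcard = 255.255.255.255 - subnet mask
255 - 255 = 0
255 - 255 = 0
255 - 255 = 0
255 - 128 = 127
Wildcard: 0.0.0.127


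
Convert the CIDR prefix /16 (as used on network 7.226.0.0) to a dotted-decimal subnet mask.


/16 means 16 network bits, 16 host bits
Binary: 11111111111111110000000000000000
Mask: 255.255.0.0


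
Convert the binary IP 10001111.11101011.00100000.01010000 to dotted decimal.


10001111 = 143
11101011 = 235
00100000 = 32
01010000 = 80
IP: 143.235.32.80


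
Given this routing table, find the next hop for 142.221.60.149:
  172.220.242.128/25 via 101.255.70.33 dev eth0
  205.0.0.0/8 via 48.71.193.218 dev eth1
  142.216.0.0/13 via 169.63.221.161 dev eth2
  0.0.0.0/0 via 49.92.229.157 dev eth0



Longest prefix match for 142.221.60.149:
  /25 172.220.242.128: no
  /8 205.0.0.0: no
  /13 142.216.0.0: MATCH
  /0 0.0.0.0: MATCH
Selected: next-hop 169.63.221.161 via eth2 (matched /13)


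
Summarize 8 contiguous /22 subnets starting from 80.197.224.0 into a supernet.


Original prefix: /22
Number of subnets: 8 = 2^3
New prefix = 22 - 3 = 19
Supernet: 80.197.224.0/19


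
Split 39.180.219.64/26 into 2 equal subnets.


New prefix = 26 + 1 = 27
Each subnet has 32 addresses
  39.180.219.64/27
  39.180.219.96/27
Subnets: 39.180.219.64/27, 39.180.219.96/27


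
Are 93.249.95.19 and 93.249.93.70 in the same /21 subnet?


Mask: 255.255.248.0
93.249.95.19 AND mask = 93.249.88.0
93.249.93.70 AND mask = 93.249.88.0
Yes, same subnet (93.249.88.0)


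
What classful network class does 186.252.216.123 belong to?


First octet: 186
Binary: 10111010
10xxxxxx -> Class B (128-191)
Class B, default mask 255.255.0.0 (/16)


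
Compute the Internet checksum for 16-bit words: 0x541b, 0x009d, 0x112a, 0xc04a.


Sum all words (with carry folding):
+ 0x541b = 0x541b
+ 0x009d = 0x54b8
+ 0x112a = 0x65e2
+ 0xc04a = 0x262d
One's complement: ~0x262d
Checksum = 0xd9d2


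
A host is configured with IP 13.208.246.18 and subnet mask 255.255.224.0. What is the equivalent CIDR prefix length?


Binary: 11111111.11111111.11100000.00000000
Count leading 1s
Prefix: /19


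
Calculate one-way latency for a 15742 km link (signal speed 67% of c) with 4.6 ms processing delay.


Speed = 0.67 * 3e5 km/s = 201000 km/s
Propagation delay = 15742 / 201000 = 0.0783 s = 78.3184 ms
Processing delay = 4.6 ms
Total one-way latency = 82.9184 ms


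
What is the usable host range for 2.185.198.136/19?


Network: 2.185.192.0
Broadcast: 2.185.223.255
First usable = network + 1
Last usable = broadcast - 1
Range: 2.185.192.1 to 2.185.223.254


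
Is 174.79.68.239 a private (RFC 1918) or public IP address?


RFC 1918 private ranges:
  10.0.0.0/8 (10.0.0.0 - 10.255.255.255)
  172.16.0.0/12 (172.16.0.0 - 172.31.255.255)
  192.168.0.0/16 (192.168.0.0 - 192.168.255.255)
Public (not in any RFC 1918 range)


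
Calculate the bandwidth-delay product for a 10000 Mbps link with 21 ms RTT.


BDP = bandwidth * RTT
= 10000 Mbps * 21 ms
= 10000 * 1e6 * 21 / 1000 bits
= 210000000 bits
= 26250000 bytes
= 25634.7656 KB
BDP = 210000000 bits (26250000 bytes)


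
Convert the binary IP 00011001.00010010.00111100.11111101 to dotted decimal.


00011001 = 25
00010010 = 18
00111100 = 60
11111101 = 253
IP: 25.18.60.253


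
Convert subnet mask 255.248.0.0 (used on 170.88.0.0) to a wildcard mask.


Subnet mask: 255.248.0.0
Wildcard = 255.255.255.255 - subnet mask
255 - 255 = 0
255 - 248 = 7
255 - 0 = 255
255 - 0 = 255
Wildcard: 0.7.255.255


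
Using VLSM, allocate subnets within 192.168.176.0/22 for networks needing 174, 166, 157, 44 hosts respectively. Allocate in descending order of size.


174 hosts -> /24 (254 usable): 192.168.176.0/24
166 hosts -> /24 (254 usable): 192.168.177.0/24
157 hosts -> /24 (254 usable): 192.168.178.0/24
44 hosts -> /26 (62 usable): 192.168.179.0/26
Allocation: 192.168.176.0/24 (174 hosts, 254 usable); 192.168.177.0/24 (166 hosts, 254 usable); 192.168.178.0/24 (157 hosts, 254 usable); 192.168.179.0/26 (44 hosts, 62 usable)


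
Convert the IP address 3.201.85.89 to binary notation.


3 = 00000011
201 = 11001001
85 = 01010101
89 = 01011001
Binary: 00000011.11001001.01010101.01011001


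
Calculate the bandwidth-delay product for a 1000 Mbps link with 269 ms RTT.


BDP = bandwidth * RTT
= 1000 Mbps * 269 ms
= 1000 * 1e6 * 269 / 1000 bits
= 269000000 bits
= 33625000 bytes
= 32836.9141 KB
BDP = 269000000 bits (33625000 bytes)


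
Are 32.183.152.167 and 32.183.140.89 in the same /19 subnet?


Mask: 255.255.224.0
32.183.152.167 AND mask = 32.183.128.0
32.183.140.89 AND mask = 32.183.128.0
Yes, same subnet (32.183.128.0)


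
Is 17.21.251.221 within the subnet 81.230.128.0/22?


Subnet network: 81.230.128.0
Test IP AND mask: 17.21.248.0
No, 17.21.251.221 is not in 81.230.128.0/22


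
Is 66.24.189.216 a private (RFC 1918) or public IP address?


RFC 1918 private ranges:
  10.0.0.0/8 (10.0.0.0 - 10.255.255.255)
  172.16.0.0/12 (172.16.0.0 - 172.31.255.255)
  192.168.0.0/16 (192.168.0.0 - 192.168.255.255)
Public (not in any RFC 1918 range)


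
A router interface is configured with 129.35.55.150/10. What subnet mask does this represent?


/10 means 10 network bits, 22 host bits
Binary: 11111111110000000000000000000000
Mask: 255.192.0.0


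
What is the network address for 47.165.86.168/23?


IP:   00101111.10100101.01010110.10101000
Mask: 11111111.11111111.11111110.00000000
AND operation:
Net:  00101111.10100101.01010110.00000000
Network: 47.165.86.0/23


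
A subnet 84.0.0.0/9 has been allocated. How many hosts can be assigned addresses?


Host bits = 32 - 9 = 23
Total addresses = 2^23 = 8388608
Usable = total - 2 (network and broadcast)
Usable hosts: 8388606


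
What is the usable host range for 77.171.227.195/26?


Network: 77.171.227.192
Broadcast: 77.171.227.255
First usable = network + 1
Last usable = broadcast - 1
Range: 77.171.227.193 to 77.171.227.254


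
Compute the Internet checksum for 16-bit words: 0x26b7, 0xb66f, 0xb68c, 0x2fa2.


Sum all words (with carry folding):
+ 0x26b7 = 0x26b7
+ 0xb66f = 0xdd26
+ 0xb68c = 0x93b3
+ 0x2fa2 = 0xc355
One's complement: ~0xc355
Checksum = 0x3caa


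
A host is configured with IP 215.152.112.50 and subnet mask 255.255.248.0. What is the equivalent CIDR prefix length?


Binary: 11111111.11111111.11111000.00000000
Count leading 1s
Prefix: /21


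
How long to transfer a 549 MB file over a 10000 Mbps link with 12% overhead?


Effective throughput = 10000 * (1 - 12/100) = 8800 Mbps
File size in Mb = 549 * 8 = 4392 Mb
Time = 4392 / 8800
Time = 0.4991 seconds


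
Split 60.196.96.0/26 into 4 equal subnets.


New prefix = 26 + 2 = 28
Each subnet has 16 addresses
  60.196.96.0/28
  60.196.96.16/28
  60.196.96.32/28
  60.196.96.48/28
Subnets: 60.196.96.0/28, 60.196.96.16/28, 60.196.96.32/28, 60.196.96.48/28


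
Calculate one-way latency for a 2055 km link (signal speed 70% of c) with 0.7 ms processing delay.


Speed = 0.7 * 3e5 km/s = 210000 km/s
Propagation delay = 2055 / 210000 = 0.0098 s = 9.7857 ms
Processing delay = 0.7 ms
Total one-way latency = 10.4857 ms


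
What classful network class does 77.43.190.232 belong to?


First octet: 77
Binary: 01001101
0xxxxxxx -> Class A (1-126)
Class A, default mask 255.0.0.0 (/8)


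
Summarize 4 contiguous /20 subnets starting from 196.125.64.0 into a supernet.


Original prefix: /20
Number of subnets: 4 = 2^2
New prefix = 20 - 2 = 18
Supernet: 196.125.64.0/18


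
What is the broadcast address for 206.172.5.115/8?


Network: 206.0.0.0/8
Host bits = 24
Set all host bits to 1:
Broadcast: 206.255.255.255


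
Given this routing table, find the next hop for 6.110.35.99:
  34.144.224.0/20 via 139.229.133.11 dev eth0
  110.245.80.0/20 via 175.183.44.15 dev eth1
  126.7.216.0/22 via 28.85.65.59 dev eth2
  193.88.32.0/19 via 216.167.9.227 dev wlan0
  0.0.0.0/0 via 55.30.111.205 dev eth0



Longest prefix match for 6.110.35.99:
  /20 34.144.224.0: no
  /20 110.245.80.0: no
  /22 126.7.216.0: no
  /19 193.88.32.0: no
  /0 0.0.0.0: MATCH
Selected: next-hop 55.30.111.205 via eth0 (matched /0)


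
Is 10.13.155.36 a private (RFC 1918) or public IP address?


RFC 1918 private ranges:
  10.0.0.0/8 (10.0.0.0 - 10.255.255.255)
  172.16.0.0/12 (172.16.0.0 - 172.31.255.255)
  192.168.0.0/16 (192.168.0.0 - 192.168.255.255)
Private (in 10.0.0.0/8)


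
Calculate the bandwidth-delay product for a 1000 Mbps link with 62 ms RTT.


BDP = bandwidth * RTT
= 1000 Mbps * 62 ms
= 1000 * 1e6 * 62 / 1000 bits
= 62000000 bits
= 7750000 bytes
= 7568.3594 KB
BDP = 62000000 bits (7750000 bytes)


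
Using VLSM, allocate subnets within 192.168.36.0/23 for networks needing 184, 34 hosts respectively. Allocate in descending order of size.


184 hosts -> /24 (254 usable): 192.168.36.0/24
34 hosts -> /26 (62 usable): 192.168.37.0/26
Allocation: 192.168.36.0/24 (184 hosts, 254 usable); 192.168.37.0/26 (34 hosts, 62 usable)


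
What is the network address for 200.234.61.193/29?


IP:   11001000.11101010.00111101.11000001
Mask: 11111111.11111111.11111111.11111000
AND operation:
Net:  11001000.11101010.00111101.11000000
Network: 200.234.61.192/29


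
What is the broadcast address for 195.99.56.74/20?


Network: 195.99.48.0/20
Host bits = 12
Set all host bits to 1:
Broadcast: 195.99.63.255


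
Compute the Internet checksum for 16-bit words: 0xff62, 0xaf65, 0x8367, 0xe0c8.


Sum all words (with carry folding):
+ 0xff62 = 0xff62
+ 0xaf65 = 0xaec8
+ 0x8367 = 0x3230
+ 0xe0c8 = 0x12f9
One's complement: ~0x12f9
Checksum = 0xed06


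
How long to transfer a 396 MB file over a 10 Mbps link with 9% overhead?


Effective throughput = 10 * (1 - 9/100) = 9.1 Mbps
File size in Mb = 396 * 8 = 3168 Mb
Time = 3168 / 9.1
Time = 348.1319 seconds


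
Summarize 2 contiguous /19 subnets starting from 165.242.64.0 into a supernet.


Original prefix: /19
Number of subnets: 2 = 2^1
New prefix = 19 - 1 = 18
Supernet: 165.242.64.0/18


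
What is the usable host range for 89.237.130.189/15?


Network: 89.236.0.0
Broadcast: 89.237.255.255
First usable = network + 1
Last usable = broadcast - 1
Range: 89.236.0.1 to 89.237.255.254


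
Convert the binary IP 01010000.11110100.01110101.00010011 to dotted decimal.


01010000 = 80
11110100 = 244
01110101 = 117
00010011 = 19
IP: 80.244.117.19


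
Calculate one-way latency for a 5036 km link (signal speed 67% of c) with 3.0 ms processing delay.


Speed = 0.67 * 3e5 km/s = 201000 km/s
Propagation delay = 5036 / 201000 = 0.0251 s = 25.0547 ms
Processing delay = 3.0 ms
Total one-way latency = 28.0547 ms


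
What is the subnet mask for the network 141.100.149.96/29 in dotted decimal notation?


/29 means 29 network bits, 3 host bits
Binary: 11111111111111111111111111111000
Mask: 255.255.255.248


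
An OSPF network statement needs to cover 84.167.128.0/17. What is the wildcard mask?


Subnet mask: 255.255.128.0
Wildcard = 255.255.255.255 - subnet mask
255 - 255 = 0
255 - 255 = 0
255 - 128 = 127
255 - 0 = 255
Wildcard: 0.0.127.255


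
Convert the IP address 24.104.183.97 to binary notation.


24 = 00011000
104 = 01101000
183 = 10110111
97 = 01100001
Binary: 00011000.01101000.10110111.01100001


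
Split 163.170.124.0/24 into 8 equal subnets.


New prefix = 24 + 3 = 27
Each subnet has 32 addresses
  163.170.124.0/27
  163.170.124.32/27
  163.170.124.64/27
  163.170.124.96/27
  163.170.124.128/27
  163.170.124.160/27
  163.170.124.192/27
  163.170.124.224/27
Subnets: 163.170.124.0/27, 163.170.124.32/27, 163.170.124.64/27, 163.170.124.96/27, 163.170.124.128/27, 163.170.124.160/27, 163.170.124.192/27, 163.170.124.224/27


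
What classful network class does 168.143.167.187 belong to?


First octet: 168
Binary: 10101000
10xxxxxx -> Class B (128-191)
Class B, default mask 255.255.0.0 (/16)


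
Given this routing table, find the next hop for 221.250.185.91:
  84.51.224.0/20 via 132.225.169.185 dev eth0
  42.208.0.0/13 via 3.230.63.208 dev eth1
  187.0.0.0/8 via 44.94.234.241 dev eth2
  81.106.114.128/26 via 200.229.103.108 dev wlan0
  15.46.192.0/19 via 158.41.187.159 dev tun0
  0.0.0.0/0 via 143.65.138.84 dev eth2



Longest prefix match for 221.250.185.91:
  /20 84.51.224.0: no
  /13 42.208.0.0: no
  /8 187.0.0.0: no
  /26 81.106.114.128: no
  /19 15.46.192.0: no
  /0 0.0.0.0: MATCH
Selected: next-hop 143.65.138.84 via eth2 (matched /0)


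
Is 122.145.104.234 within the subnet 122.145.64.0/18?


Subnet network: 122.145.64.0
Test IP AND mask: 122.145.64.0
Yes, 122.145.104.234 is in 122.145.64.0/18


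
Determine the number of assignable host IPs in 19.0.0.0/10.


Host bits = 32 - 10 = 22
Total addresses = 2^22 = 4194304
Usable = total - 2 (network and broadcast)
Usable hosts: 4194302


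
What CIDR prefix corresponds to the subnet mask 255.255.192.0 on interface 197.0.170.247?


Binary: 11111111.11111111.11000000.00000000
Count leading 1s
Prefix: /18


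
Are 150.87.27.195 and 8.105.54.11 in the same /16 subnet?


Mask: 255.255.0.0
150.87.27.195 AND mask = 150.87.0.0
8.105.54.11 AND mask = 8.105.0.0
No, different subnets (150.87.0.0 vs 8.105.0.0)


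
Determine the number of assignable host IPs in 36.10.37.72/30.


Host bits = 32 - 30 = 2
Total addresses = 2^2 = 4
Usable = total - 2 (network and broadcast)
Usable hosts: 2


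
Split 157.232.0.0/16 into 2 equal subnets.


New prefix = 16 + 1 = 17
Each subnet has 32768 addresses
  157.232.0.0/17
  157.232.128.0/17
Subnets: 157.232.0.0/17, 157.232.128.0/17


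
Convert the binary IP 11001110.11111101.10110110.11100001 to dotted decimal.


11001110 = 206
11111101 = 253
10110110 = 182
11100001 = 225
IP: 206.253.182.225


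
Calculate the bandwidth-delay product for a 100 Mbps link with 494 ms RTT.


BDP = bandwidth * RTT
= 100 Mbps * 494 ms
= 100 * 1e6 * 494 / 1000 bits
= 49400000 bits
= 6175000 bytes
= 6030.2734 KB
BDP = 49400000 bits (6175000 bytes)


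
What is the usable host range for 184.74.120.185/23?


Network: 184.74.120.0
Broadcast: 184.74.121.255
First usable = network + 1
Last usable = broadcast - 1
Range: 184.74.120.1 to 184.74.121.254


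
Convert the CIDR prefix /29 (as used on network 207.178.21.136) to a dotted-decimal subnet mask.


/29 means 29 network bits, 3 host bits
Binary: 11111111111111111111111111111000
Mask: 255.255.255.248


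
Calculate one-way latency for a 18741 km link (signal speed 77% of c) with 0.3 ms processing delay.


Speed = 0.77 * 3e5 km/s = 231000 km/s
Propagation delay = 18741 / 231000 = 0.0811 s = 81.1299 ms
Processing delay = 0.3 ms
Total one-way latency = 81.4299 ms


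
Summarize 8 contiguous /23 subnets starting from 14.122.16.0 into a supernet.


Original prefix: /23
Number of subnets: 8 = 2^3
New prefix = 23 - 3 = 20
Supernet: 14.122.16.0/20


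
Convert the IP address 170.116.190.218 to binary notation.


170 = 10101010
116 = 01110100
190 = 10111110
218 = 11011010
Binary: 10101010.01110100.10111110.11011010


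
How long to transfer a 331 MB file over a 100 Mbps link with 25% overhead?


Effective throughput = 100 * (1 - 25/100) = 75 Mbps
File size in Mb = 331 * 8 = 2648 Mb
Time = 2648 / 75
Time = 35.3067 seconds


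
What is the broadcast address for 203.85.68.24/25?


Network: 203.85.68.0/25
Host bits = 7
Set all host bits to 1:
Broadcast: 203.85.68.127


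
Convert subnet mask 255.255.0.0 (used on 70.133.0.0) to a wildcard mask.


Subnet mask: 255.255.0.0
Wildcard = 255.255.255.255 - subnet mask
255 - 255 = 0
255 - 255 = 0
255 - 0 = 255
255 - 0 = 255
Wildcard: 0.0.255.255


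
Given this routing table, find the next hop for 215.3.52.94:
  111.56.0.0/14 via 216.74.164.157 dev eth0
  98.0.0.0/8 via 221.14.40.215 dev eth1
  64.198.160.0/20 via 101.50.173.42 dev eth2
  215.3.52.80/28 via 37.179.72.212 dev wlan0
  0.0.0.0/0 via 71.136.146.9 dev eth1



Longest prefix match for 215.3.52.94:
  /14 111.56.0.0: no
  /8 98.0.0.0: no
  /20 64.198.160.0: no
  /28 215.3.52.80: MATCH
  /0 0.0.0.0: MATCH
Selected: next-hop 37.179.72.212 via wlan0 (matched /28)


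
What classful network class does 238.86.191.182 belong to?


First octet: 238
Binary: 11101110
1110xxxx -> Class D (224-239)
Class D (multicast), default mask N/A


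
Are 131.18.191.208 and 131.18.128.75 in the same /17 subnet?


Mask: 255.255.128.0
131.18.191.208 AND mask = 131.18.128.0
131.18.128.75 AND mask = 131.18.128.0
Yes, same subnet (131.18.128.0)


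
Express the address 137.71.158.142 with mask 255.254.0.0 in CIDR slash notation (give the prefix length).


Binary: 11111111.11111110.00000000.00000000
Count leading 1s
Prefix: /15


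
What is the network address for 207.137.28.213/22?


IP:   11001111.10001001.00011100.11010101
Mask: 11111111.11111111.11111100.00000000
AND operation:
Net:  11001111.10001001.00011100.00000000
Network: 207.137.28.0/22


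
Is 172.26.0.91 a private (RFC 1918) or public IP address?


RFC 1918 private ranges:
  10.0.0.0/8 (10.0.0.0 - 10.255.255.255)
  172.16.0.0/12 (172.16.0.0 - 172.31.255.255)
  192.168.0.0/16 (192.168.0.0 - 192.168.255.255)
Private (in 172.16.0.0/12)


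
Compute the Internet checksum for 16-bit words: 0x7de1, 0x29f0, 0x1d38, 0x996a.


Sum all words (with carry folding):
+ 0x7de1 = 0x7de1
+ 0x29f0 = 0xa7d1
+ 0x1d38 = 0xc509
+ 0x996a = 0x5e74
One's complement: ~0x5e74
Checksum = 0xa18b


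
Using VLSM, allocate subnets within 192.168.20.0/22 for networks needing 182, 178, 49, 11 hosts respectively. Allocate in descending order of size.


182 hosts -> /24 (254 usable): 192.168.20.0/24
178 hosts -> /24 (254 usable): 192.168.21.0/24
49 hosts -> /26 (62 usable): 192.168.22.0/26
11 hosts -> /28 (14 usable): 192.168.22.64/28
Allocation: 192.168.20.0/24 (182 hosts, 254 usable); 192.168.21.0/24 (178 hosts, 254 usable); 192.168.22.0/26 (49 hosts, 62 usable); 192.168.22.64/28 (11 hosts, 14 usable)


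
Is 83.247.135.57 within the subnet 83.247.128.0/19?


Subnet network: 83.247.128.0
Test IP AND mask: 83.247.128.0
Yes, 83.247.135.57 is in 83.247.128.0/19


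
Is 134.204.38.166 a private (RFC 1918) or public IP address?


RFC 1918 private ranges:
  10.0.0.0/8 (10.0.0.0 - 10.255.255.255)
  172.16.0.0/12 (172.16.0.0 - 172.31.255.255)
  192.168.0.0/16 (192.168.0.0 - 192.168.255.255)
Public (not in any RFC 1918 range)


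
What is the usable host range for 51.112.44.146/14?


Network: 51.112.0.0
Broadcast: 51.115.255.255
First usable = network + 1
Last usable = broadcast - 1
Range: 51.112.0.1 to 51.115.255.254


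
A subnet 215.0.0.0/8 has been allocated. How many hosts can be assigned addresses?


Host bits = 32 - 8 = 24
Total addresses = 2^24 = 16777216
Usable = total - 2 (network and broadcast)
Usable hosts: 16777214


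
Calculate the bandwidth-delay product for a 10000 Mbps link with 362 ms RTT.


BDP = bandwidth * RTT
= 10000 Mbps * 362 ms
= 10000 * 1e6 * 362 / 1000 bits
= 3620000000 bits
= 452500000 bytes
= 441894.5312 KB
BDP = 3620000000 bits (452500000 bytes)


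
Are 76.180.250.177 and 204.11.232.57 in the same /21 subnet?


Mask: 255.255.248.0
76.180.250.177 AND mask = 76.180.248.0
204.11.232.57 AND mask = 204.11.232.0
No, different subnets (76.180.248.0 vs 204.11.232.0)


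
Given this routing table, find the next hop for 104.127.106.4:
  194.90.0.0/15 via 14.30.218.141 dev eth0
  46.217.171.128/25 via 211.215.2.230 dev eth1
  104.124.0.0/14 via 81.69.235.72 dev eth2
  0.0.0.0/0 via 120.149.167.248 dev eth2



Longest prefix match for 104.127.106.4:
  /15 194.90.0.0: no
  /25 46.217.171.128: no
  /14 104.124.0.0: MATCH
  /0 0.0.0.0: MATCH
Selected: next-hop 81.69.235.72 via eth2 (matched /14)


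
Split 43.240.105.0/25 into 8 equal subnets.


New prefix = 25 + 3 = 28
Each subnet has 16 addresses
  43.240.105.0/28
  43.240.105.16/28
  43.240.105.32/28
  43.240.105.48/28
  43.240.105.64/28
  43.240.105.80/28
  43.240.105.96/28
  43.240.105.112/28
Subnets: 43.240.105.0/28, 43.240.105.16/28, 43.240.105.32/28, 43.240.105.48/28, 43.240.105.64/28, 43.240.105.80/28, 43.240.105.96/28, 43.240.105.112/28


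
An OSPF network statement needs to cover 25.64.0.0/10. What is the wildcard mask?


Subnet mask: 255.192.0.0
Wildcard = 255.255.255.255 - subnet mask
255 - 255 = 0
255 - 192 = 63
255 - 0 = 255
255 - 0 = 255
Wildcard: 0.63.255.255


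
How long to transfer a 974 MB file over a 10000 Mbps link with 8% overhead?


Effective throughput = 10000 * (1 - 8/100) = 9200 Mbps
File size in Mb = 974 * 8 = 7792 Mb
Time = 7792 / 9200
Time = 0.847 seconds


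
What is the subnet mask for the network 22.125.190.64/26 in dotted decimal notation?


/26 means 26 network bits, 6 host bits
Binary: 11111111111111111111111111000000
Mask: 255.255.255.192


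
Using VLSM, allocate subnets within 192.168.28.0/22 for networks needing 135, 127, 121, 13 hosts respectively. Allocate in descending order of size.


135 hosts -> /24 (254 usable): 192.168.28.0/24
127 hosts -> /24 (254 usable): 192.168.29.0/24
121 hosts -> /25 (126 usable): 192.168.30.0/25
13 hosts -> /28 (14 usable): 192.168.30.128/28
Allocation: 192.168.28.0/24 (135 hosts, 254 usable); 192.168.29.0/24 (127 hosts, 254 usable); 192.168.30.0/25 (121 hosts, 126 usable); 192.168.30.128/28 (13 hosts, 14 usable)


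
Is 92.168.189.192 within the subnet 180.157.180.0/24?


Subnet network: 180.157.180.0
Test IP AND mask: 92.168.189.0
No, 92.168.189.192 is not in 180.157.180.0/24


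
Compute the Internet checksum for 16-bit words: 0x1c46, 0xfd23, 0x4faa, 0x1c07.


Sum all words (with carry folding):
+ 0x1c46 = 0x1c46
+ 0xfd23 = 0x196a
+ 0x4faa = 0x6914
+ 0x1c07 = 0x851b
One's complement: ~0x851b
Checksum = 0x7ae4


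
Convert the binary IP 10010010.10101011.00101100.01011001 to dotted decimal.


10010010 = 146
10101011 = 171
00101100 = 44
01011001 = 89
IP: 146.171.44.89


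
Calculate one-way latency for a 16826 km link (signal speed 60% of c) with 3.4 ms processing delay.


Speed = 0.6 * 3e5 km/s = 180000 km/s
Propagation delay = 16826 / 180000 = 0.0935 s = 93.4778 ms
Processing delay = 3.4 ms
Total one-way latency = 96.8778 ms


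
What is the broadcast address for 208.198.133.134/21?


Network: 208.198.128.0/21
Host bits = 11
Set all host bits to 1:
Broadcast: 208.198.135.255


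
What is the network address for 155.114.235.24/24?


IP:   10011011.01110010.11101011.00011000
Mask: 11111111.11111111.11111111.00000000
AND operation:
Net:  10011011.01110010.11101011.00000000
Network: 155.114.235.0/24


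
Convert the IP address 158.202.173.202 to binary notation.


158 = 10011110
202 = 11001010
173 = 10101101
202 = 11001010
Binary: 10011110.11001010.10101101.11001010


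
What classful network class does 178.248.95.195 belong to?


First octet: 178
Binary: 10110010
10xxxxxx -> Class B (128-191)
Class B, default mask 255.255.0.0 (/16)


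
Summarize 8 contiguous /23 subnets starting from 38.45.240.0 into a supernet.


Original prefix: /23
Number of subnets: 8 = 2^3
New prefix = 23 - 3 = 20
Supernet: 38.45.240.0/20


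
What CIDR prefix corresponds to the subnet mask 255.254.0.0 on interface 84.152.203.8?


Binary: 11111111.11111110.00000000.00000000
Count leading 1s
Prefix: /15


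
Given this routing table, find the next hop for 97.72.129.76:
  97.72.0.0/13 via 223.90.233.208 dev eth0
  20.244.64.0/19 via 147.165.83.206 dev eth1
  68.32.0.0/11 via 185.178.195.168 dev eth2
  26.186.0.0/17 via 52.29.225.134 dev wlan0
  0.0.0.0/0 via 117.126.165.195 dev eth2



Longest prefix match for 97.72.129.76:
  /13 97.72.0.0: MATCH
  /19 20.244.64.0: no
  /11 68.32.0.0: no
  /17 26.186.0.0: no
  /0 0.0.0.0: MATCH
Selected: next-hop 223.90.233.208 via eth0 (matched /13)


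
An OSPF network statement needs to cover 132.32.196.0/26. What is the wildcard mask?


Subnet mask: 255.255.255.192
Wildcard = 255.255.255.255 - subnet mask
255 - 255 = 0
255 - 255 = 0
255 - 255 = 0
255 - 192 = 63
Wildcard: 0.0.0.63


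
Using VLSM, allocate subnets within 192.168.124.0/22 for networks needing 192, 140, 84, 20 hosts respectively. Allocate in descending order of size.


192 hosts -> /24 (254 usable): 192.168.124.0/24
140 hosts -> /24 (254 usable): 192.168.125.0/24
84 hosts -> /25 (126 usable): 192.168.126.0/25
20 hosts -> /27 (30 usable): 192.168.126.128/27
Allocation: 192.168.124.0/24 (192 hosts, 254 usable); 192.168.125.0/24 (140 hosts, 254 usable); 192.168.126.0/25 (84 hosts, 126 usable); 192.168.126.128/27 (20 hosts, 30 usable)


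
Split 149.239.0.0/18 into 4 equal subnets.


New prefix = 18 + 2 = 20
Each subnet has 4096 addresses
  149.239.0.0/20
  149.239.16.0/20
  149.239.32.0/20
  149.239.48.0/20
Subnets: 149.239.0.0/20, 149.239.16.0/20, 149.239.32.0/20, 149.239.48.0/20


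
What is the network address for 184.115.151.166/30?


IP:   10111000.01110011.10010111.10100110
Mask: 11111111.11111111.11111111.11111100
AND operation:
Net:  10111000.01110011.10010111.10100100
Network: 184.115.151.164/30


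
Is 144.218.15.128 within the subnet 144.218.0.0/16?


Subnet network: 144.218.0.0
Test IP AND mask: 144.218.0.0
Yes, 144.218.15.128 is in 144.218.0.0/16


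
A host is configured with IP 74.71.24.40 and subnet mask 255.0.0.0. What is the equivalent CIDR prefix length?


Binary: 11111111.00000000.00000000.00000000
Count leading 1s
Prefix: /8


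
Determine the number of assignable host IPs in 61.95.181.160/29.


Host bits = 32 - 29 = 3
Total addresses = 2^3 = 8
Usable = total - 2 (network and broadcast)
Usable hosts: 6


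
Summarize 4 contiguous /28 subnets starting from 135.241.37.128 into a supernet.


Original prefix: /28
Number of subnets: 4 = 2^2
New prefix = 28 - 2 = 26
Supernet: 135.241.37.128/26


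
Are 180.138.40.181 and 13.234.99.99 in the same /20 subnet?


Mask: 255.255.240.0
180.138.40.181 AND mask = 180.138.32.0
13.234.99.99 AND mask = 13.234.96.0
No, different subnets (180.138.32.0 vs 13.234.96.0)


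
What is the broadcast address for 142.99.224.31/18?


Network: 142.99.192.0/18
Host bits = 14
Set all host bits to 1:
Broadcast: 142.99.255.255


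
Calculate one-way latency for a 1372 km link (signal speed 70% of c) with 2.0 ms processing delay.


Speed = 0.7 * 3e5 km/s = 210000 km/s
Propagation delay = 1372 / 210000 = 0.0065 s = 6.5333 ms
Processing delay = 2.0 ms
Total one-way latency = 8.5333 ms


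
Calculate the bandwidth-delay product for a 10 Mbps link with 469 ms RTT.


BDP = bandwidth * RTT
= 10 Mbps * 469 ms
= 10 * 1e6 * 469 / 1000 bits
= 4690000 bits
= 586250 bytes
= 572.5098 KB
BDP = 4690000 bits (586250 bytes)


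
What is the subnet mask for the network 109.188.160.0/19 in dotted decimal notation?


/19 means 19 network bits, 13 host bits
Binary: 11111111111111111110000000000000
Mask: 255.255.224.0


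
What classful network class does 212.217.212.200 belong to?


First octet: 212
Binary: 11010100
110xxxxx -> Class C (192-223)
Class C, default mask 255.255.255.0 (/24)


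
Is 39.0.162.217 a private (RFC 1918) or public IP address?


RFC 1918 private ranges:
  10.0.0.0/8 (10.0.0.0 - 10.255.255.255)
  172.16.0.0/12 (172.16.0.0 - 172.31.255.255)
  192.168.0.0/16 (192.168.0.0 - 192.168.255.255)
Public (not in any RFC 1918 range)


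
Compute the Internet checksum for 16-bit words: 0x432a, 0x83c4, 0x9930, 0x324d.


Sum all words (with carry folding):
+ 0x432a = 0x432a
+ 0x83c4 = 0xc6ee
+ 0x9930 = 0x601f
+ 0x324d = 0x926c
One's complement: ~0x926c
Checksum = 0x6d93


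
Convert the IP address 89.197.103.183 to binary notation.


89 = 01011001
197 = 11000101
103 = 01100111
183 = 10110111
Binary: 01011001.11000101.01100111.10110111


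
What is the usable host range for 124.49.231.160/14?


Network: 124.48.0.0
Broadcast: 124.51.255.255
First usable = network + 1
Last usable = broadcast - 1
Range: 124.48.0.1 to 124.51.255.254


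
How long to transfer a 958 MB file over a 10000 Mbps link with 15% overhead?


Effective throughput = 10000 * (1 - 15/100) = 8500 Mbps
File size in Mb = 958 * 8 = 7664 Mb
Time = 7664 / 8500
Time = 0.9016 seconds


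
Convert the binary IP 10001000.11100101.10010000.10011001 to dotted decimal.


10001000 = 136
11100101 = 229
10010000 = 144
10011001 = 153
IP: 136.229.144.153


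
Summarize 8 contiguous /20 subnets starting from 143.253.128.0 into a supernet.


Original prefix: /20
Number of subnets: 8 = 2^3
New prefix = 20 - 3 = 17
Supernet: 143.253.128.0/17


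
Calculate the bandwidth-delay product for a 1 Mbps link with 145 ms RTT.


BDP = bandwidth * RTT
= 1 Mbps * 145 ms
= 1 * 1e6 * 145 / 1000 bits
= 145000 bits
= 18125 bytes
= 17.7002 KB
BDP = 145000 bits (18125 bytes)


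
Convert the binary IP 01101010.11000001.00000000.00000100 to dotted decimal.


01101010 = 106
11000001 = 193
00000000 = 0
00000100 = 4
IP: 106.193.0.4


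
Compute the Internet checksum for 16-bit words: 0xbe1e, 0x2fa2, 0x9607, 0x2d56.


Sum all words (with carry folding):
+ 0xbe1e = 0xbe1e
+ 0x2fa2 = 0xedc0
+ 0x9607 = 0x83c8
+ 0x2d56 = 0xb11e
One's complement: ~0xb11e
Checksum = 0x4ee1


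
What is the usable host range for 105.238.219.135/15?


Network: 105.238.0.0
Broadcast: 105.239.255.255
First usable = network + 1
Last usable = broadcast - 1
Range: 105.238.0.1 to 105.239.255.254


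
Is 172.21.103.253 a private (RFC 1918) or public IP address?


RFC 1918 private ranges:
  10.0.0.0/8 (10.0.0.0 - 10.255.255.255)
  172.16.0.0/12 (172.16.0.0 - 172.31.255.255)
  192.168.0.0/16 (192.168.0.0 - 192.168.255.255)
Private (in 172.16.0.0/12)


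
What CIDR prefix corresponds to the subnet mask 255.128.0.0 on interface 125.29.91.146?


Binary: 11111111.10000000.00000000.00000000
Count leading 1s
Prefix: /9


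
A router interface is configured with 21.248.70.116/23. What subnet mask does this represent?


/23 means 23 network bits, 9 host bits
Binary: 11111111111111111111111000000000
Mask: 255.255.254.0


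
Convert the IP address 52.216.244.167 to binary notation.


52 = 00110100
216 = 11011000
244 = 11110100
167 = 10100111
Binary: 00110100.11011000.11110100.10100111
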